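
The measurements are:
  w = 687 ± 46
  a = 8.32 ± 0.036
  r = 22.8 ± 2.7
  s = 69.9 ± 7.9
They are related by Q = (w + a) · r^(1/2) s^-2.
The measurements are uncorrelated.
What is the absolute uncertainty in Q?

0.165

Let u = w + a = 695. δu = √(δw² + δa²) = √(2120 + 0.00130) = 46.0, so δu/u = 0.0662.
Q is then a monomial in u, r, s:
δQ/Q = √((δu/u)² + (½·δr/r)² + (-2·δs/s)²) = √(0.00438 + 0.00351 + 0.0511) = 0.243
Q = 0.680, so δQ = 0.243 × 0.680 = 0.165.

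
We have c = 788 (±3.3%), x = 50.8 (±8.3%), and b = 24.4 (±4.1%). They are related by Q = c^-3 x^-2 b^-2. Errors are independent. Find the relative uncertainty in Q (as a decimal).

For a monomial Q ∝ c^-3, x^-2, b^-2, fractional errors add in quadrature:
  (-3·δc/c)² = (-3×0.0330)² = 0.00980;  (-2·δx/x)² = (-2×0.0830)² = 0.0276;  (-2·δb/b)² = (-2×0.0410)² = 0.00672
δQ/Q = √(0.0441) = 0.210

0.210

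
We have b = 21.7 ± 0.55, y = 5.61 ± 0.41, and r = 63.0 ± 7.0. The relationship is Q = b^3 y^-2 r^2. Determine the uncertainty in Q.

3.56e+05

Each factor contributes (exponent × relative error)² to (δQ/Q)²:
  (3·δb/b)² = (3×0.0253)² = 0.00578;  (-2·δy/y)² = (-2×0.0731)² = 0.0214;  (2·δr/r)² = (2×0.111)² = 0.0494
δQ/Q = √(0.0765) = 0.277
Q = 1.29e+06, so δQ = 0.277 × 1.29e+06 = 3.56e+05.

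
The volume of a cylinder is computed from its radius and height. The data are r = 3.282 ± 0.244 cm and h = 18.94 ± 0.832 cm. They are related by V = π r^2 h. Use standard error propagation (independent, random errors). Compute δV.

99.4 cm^3

Products/powers → add relative errors in quadrature, weighted by exponent:
  (2·δr/r)² = (2×0.0743)² = 0.0221;  (1·δh/h)² = (1×0.0439)² = 0.00193
δV/V = √(0.0240) = 0.155
V = 640.9 cm^3, so δV = 0.155 × 640.9 = 99.4 cm^3.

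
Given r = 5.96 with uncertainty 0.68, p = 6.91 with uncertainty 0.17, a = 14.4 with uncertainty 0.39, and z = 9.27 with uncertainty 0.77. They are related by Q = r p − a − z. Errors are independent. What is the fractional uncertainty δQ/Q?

0.279

Let w = r·p = 41.2. δw/w = √((1·δr/r)² + (1·δp/p)²) = √(0.0130 + 0.000605) = 0.117, so δw = 4.81.
Q = w − a − z: δQ = √(δw² + δa² + δz²) = √(23.1 + 0.152 + 0.593) = 4.88
Q = 17.5, so δQ/Q = 4.88/17.5 = 0.279.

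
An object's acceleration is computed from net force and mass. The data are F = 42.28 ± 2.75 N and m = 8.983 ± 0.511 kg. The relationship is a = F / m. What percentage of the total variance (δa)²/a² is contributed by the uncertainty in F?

(δa/a)² = (1·δF/F)² + (-1·δm/m)²
  F term: (1×0.0650)² = 0.00423
  m term: (-1×0.0569)² = 0.00324
Total = 0.00747. Share from F = 0.00423/0.00747 = 0.567.

56.7%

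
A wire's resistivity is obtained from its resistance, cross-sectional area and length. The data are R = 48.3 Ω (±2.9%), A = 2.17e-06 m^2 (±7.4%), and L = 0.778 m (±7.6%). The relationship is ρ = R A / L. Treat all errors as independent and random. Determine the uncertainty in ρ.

1.48e-05 Ω·m

Relative error in a monomial: (δρ/ρ)² = Σ (nᵢ · δxᵢ/xᵢ)².
  (1·δR/R)² = (1×0.0290)² = 0.000841;  (1·δA/A)² = (1×0.0740)² = 0.00548;  (-1·δL/L)² = (-1×0.0760)² = 0.00578
δρ/ρ = √(0.0121) = 0.110
ρ = 0.000135 Ω·m, so δρ = 0.110 × 0.000135 = 1.48e-05 Ω·m.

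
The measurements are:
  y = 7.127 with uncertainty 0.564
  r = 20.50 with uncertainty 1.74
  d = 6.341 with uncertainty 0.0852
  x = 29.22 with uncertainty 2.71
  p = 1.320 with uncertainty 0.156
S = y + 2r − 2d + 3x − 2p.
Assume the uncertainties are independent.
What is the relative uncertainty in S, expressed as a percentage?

S is a linear combination, so absolute uncertainties add in quadrature:
  (δy)² = 0.318;  (2·δr)² = 12.1;  (2·δd)² = 0.0290;  (3·δx)² = 66.1;  (2·δp)² = 0.0973
δS = √(78.7) = 8.87
S = 120.5, so δS/S = 8.87/120.5 = 0.0736.

7.36%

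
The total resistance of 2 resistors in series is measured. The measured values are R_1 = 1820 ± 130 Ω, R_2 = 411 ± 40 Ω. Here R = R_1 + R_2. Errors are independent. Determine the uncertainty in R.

For a sum/difference, combine absolute errors in quadrature:
  (δR_1)² = 16900;  (δR_2)² = 1600
δR = √(18500) = 136 Ω

136 Ω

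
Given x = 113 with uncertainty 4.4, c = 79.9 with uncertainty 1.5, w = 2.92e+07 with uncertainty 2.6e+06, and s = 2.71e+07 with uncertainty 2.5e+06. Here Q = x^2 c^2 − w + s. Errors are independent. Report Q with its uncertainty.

(7.94 ± 0.792) × 10^7

Let p = x^2·c^2 = 8.15e+07. δp/p = √((2·δx/x)² + (2·δc/c)²) = √(0.00606 + 0.00141) = 0.0865, so δp = 7.05e+06.
Q = p − w + s: δQ = √(δp² + δw² + δs²) = √(4.97e+13 + 6.76e+12 + 6.25e+12) = 7.92e+06
Q = 7.94e+07.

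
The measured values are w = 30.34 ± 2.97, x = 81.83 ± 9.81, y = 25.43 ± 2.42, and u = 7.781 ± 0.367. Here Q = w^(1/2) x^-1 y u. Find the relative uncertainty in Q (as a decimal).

Products/powers → add relative errors in quadrature, weighted by exponent:
  (½·δw/w)² = (0.5×0.0979)² = 0.00240;  (-1·δx/x)² = (-1×0.120)² = 0.0144;  (1·δy/y)² = (1×0.0952)² = 0.00906;  (1·δu/u)² = (1×0.0472)² = 0.00222
δQ/Q = √(0.0280) = 0.167

0.167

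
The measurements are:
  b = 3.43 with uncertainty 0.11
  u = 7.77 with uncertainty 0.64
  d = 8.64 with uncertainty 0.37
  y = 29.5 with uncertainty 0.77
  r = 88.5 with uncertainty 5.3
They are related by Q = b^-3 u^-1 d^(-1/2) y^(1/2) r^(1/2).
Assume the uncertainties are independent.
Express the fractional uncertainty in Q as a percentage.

Since Q is a product/quotient, work with relative uncertainties:
  (-3·δb/b)² = (-3×0.0321)² = 0.00926;  (-1·δu/u)² = (-1×0.0824)² = 0.00678;  (−½·δd/d)² = (-0.5×0.0428)² = 0.000458;  (½·δy/y)² = (0.5×0.0261)² = 0.000170;  (½·δr/r)² = (0.5×0.0599)² = 0.000897
δQ/Q = √(0.0176) = 0.133

13.3%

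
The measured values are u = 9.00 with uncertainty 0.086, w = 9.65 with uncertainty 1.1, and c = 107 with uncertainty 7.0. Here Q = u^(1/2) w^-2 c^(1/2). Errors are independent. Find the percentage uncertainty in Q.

Each factor contributes (exponent × relative error)² to (δQ/Q)²:
  (½·δu/u)² = (0.5×0.00956)² = 2.28e-05;  (-2·δw/w)² = (-2×0.114)² = 0.0520;  (½·δc/c)² = (0.5×0.0654)² = 0.00107
δQ/Q = √(0.0531) = 0.230

23.0%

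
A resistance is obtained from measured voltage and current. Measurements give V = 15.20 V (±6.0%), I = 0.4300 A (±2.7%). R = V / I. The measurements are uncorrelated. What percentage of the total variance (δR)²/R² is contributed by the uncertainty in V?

83.2%

(δR/R)² = (1·δV/V)² + (-1·δI/I)²
  V term: (1×0.0600)² = 0.00360
  I term: (-1×0.0270)² = 0.000729
Total = 0.00433. Share from V = 0.00360/0.00433 = 0.832.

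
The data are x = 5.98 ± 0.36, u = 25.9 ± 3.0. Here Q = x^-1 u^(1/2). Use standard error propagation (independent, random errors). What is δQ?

Q is a product of powers, so relative uncertainties combine in quadrature:
  (-1·δx/x)² = (-1×0.0602)² = 0.00362;  (½·δu/u)² = (0.5×0.116)² = 0.00335
δQ/Q = √(0.00698) = 0.0835
Q = 0.851, so δQ = 0.0835 × 0.851 = 0.0711.

0.0711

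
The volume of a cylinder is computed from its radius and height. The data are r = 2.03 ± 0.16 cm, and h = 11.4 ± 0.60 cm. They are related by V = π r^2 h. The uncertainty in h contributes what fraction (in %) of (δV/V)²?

10.0%

(δV/V)² = (2·δr/r)² + (1·δh/h)²
  r term: (2×0.0788)² = 0.0248
  h term: (1×0.0526)² = 0.00277
Total = 0.0276. Share from h = 0.00277/0.0276 = 0.100.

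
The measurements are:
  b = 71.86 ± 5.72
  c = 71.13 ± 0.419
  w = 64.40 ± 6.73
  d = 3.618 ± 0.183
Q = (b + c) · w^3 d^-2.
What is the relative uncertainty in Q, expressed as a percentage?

Let u = b + c = 143.0. δu = √(δb² + δc²) = √(32.7 + 0.176) = 5.74, so δu/u = 0.0401.
Q is then a monomial in u, w, d:
δQ/Q = √((δu/u)² + (3·δw/w)² + (-2·δd/d)²) = √(0.00161 + 0.0983 + 0.0102) = 0.332

33.2%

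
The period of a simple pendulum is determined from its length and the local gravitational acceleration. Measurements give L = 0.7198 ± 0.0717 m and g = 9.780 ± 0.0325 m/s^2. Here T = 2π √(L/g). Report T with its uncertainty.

Relative error in a monomial: (δT/T)² = Σ (nᵢ · δxᵢ/xᵢ)².
  (½·δL/L)² = (0.5×0.0996)² = 0.00248;  (−½·δg/g)² = (-0.5×0.00332)² = 2.76e-06
δT/T = √(0.00248) = 0.0498
T = 1.705 s, so δT = 0.0498 × 1.705 = 0.0849 s.

1.705 ± 0.0849 s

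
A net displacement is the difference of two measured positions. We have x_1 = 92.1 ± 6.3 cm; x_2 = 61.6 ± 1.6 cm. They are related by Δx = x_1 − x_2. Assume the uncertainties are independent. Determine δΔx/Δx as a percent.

21.3%

For a sum/difference, combine absolute errors in quadrature:
  (δx_1)² = 39.7;  (δx_2)² = 2.56
δΔx = √(42.2) = 6.50 cm
Δx = 30.5 cm, so δΔx/Δx = 6.50/30.5 = 0.213.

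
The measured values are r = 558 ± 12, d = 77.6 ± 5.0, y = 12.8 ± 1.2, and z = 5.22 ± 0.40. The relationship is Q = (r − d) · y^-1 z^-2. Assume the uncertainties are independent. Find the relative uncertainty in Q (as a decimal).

Let u = r − d = 480. δu = √(δr² + δd²) = √(144 + 25.0) = 13.0, so δu/u = 0.0271.
Q is then a monomial in u, y, z:
δQ/Q = √((δu/u)² + (-1·δy/y)² + (-2·δz/z)²) = √(0.000732 + 0.00879 + 0.0235) = 0.182

0.182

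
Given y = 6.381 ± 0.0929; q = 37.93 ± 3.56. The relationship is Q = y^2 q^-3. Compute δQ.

Each factor contributes (exponent × relative error)² to (δQ/Q)²:
  (2·δy/y)² = (2×0.0146)² = 0.000848;  (-3·δq/q)² = (-3×0.0939)² = 0.0793
δQ/Q = √(0.0801) = 0.283
Q = 0.0007462, so δQ = 0.283 × 0.0007462 = 0.000211.

0.000211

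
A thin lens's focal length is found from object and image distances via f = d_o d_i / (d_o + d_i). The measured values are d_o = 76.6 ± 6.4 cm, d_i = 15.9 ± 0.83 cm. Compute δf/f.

0.0456

∂f/∂d_o = (d_i/(d_o+d_i))² = 0.0295;  ∂f/∂d_i = (d_o/(d_o+d_i))² = 0.686
δf = √((∂f/∂d_o · δd_o)² + (∂f/∂d_i · δd_i)²) = √(0.0358 + 0.324) = 0.600 cm
f = 13.2 cm, so δf/f = 0.600/13.2 = 0.0456.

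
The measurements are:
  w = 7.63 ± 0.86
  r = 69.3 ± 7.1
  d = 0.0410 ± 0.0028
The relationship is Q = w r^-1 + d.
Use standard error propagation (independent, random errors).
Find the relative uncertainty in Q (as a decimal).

0.113

Let p = w·r^-1 = 0.110. δp/p = √((1·δw/w)² + (-1·δr/r)²) = √(0.0127 + 0.0105) = 0.152, so δp = 0.0168.
Q = p + d: δQ = √(δp² + δd²) = √(0.000281 + 7.84e-06) = 0.0170
Q = 0.151, so δQ/Q = 0.0170/0.151 = 0.113.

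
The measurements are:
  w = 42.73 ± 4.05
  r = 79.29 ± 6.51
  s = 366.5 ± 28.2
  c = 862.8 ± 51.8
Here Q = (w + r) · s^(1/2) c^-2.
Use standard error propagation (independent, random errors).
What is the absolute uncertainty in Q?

0.000442

Let u = w + r = 122.0. δu = √(δw² + δr²) = √(16.4 + 42.4) = 7.67, so δu/u = 0.0628.
Q is then a monomial in u, s, c:
δQ/Q = √((δu/u)² + (½·δs/s)² + (-2·δc/c)²) = √(0.00395 + 0.00148 + 0.0144) = 0.141
Q = 0.003138, so δQ = 0.141 × 0.003138 = 0.000442.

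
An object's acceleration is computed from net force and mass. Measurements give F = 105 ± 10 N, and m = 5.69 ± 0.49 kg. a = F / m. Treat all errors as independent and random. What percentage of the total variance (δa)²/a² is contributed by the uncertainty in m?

45.0%

(δa/a)² = (1·δF/F)² + (-1·δm/m)²
  F term: (1×0.0952)² = 0.00907
  m term: (-1×0.0861)² = 0.00742
Total = 0.0165. Share from m = 0.00742/0.0165 = 0.450.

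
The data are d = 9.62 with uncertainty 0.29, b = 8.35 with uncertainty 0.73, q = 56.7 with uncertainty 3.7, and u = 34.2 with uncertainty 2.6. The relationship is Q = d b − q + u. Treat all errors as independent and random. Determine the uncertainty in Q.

8.70

Let p = d·b = 80.3. δp/p = √((1·δd/d)² + (1·δb/b)²) = √(0.000909 + 0.00764) = 0.0925, so δp = 7.43.
Q = p − q + u: δQ = √(δp² + δq² + δu²) = √(55.2 + 13.7 + 6.76) = 8.70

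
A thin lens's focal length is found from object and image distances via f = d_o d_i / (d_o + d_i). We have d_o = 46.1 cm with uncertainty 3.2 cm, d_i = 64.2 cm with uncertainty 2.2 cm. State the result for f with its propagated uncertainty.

∂f/∂d_o = (d_i/(d_o+d_i))² = 0.339;  ∂f/∂d_i = (d_o/(d_o+d_i))² = 0.175
δf = √((∂f/∂d_o · δd_o)² + (∂f/∂d_i · δd_i)²) = √(1.18 + 0.148) = 1.15 cm
f = 26.8 cm.

26.8 ± 1.15 cm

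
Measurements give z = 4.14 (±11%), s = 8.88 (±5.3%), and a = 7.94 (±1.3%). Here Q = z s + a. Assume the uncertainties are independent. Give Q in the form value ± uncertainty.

44.7 ± 4.49

Let p = z·s = 36.8. δp/p = √((1·δz/z)² + (1·δs/s)²) = √(0.0121 + 0.00281) = 0.122, so δp = 4.49.
Q = p + a: δQ = √(δp² + δa²) = √(20.2 + 0.0107) = 4.49
Q = 44.7.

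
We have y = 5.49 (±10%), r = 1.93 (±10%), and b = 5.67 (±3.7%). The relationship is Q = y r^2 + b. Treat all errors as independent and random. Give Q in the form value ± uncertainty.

26.1 ± 4.58

Let p = y·r^2 = 20.4. δp/p = √((1·δy/y)² + (2·δr/r)²) = √(0.0100 + 0.0400) = 0.224, so δp = 4.57.
Q = p + b: δQ = √(δp² + δb²) = √(20.9 + 0.0440) = 4.58
Q = 26.1.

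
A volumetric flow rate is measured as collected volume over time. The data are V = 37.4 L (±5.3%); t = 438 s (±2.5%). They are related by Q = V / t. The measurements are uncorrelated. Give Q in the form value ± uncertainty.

Relative error in a monomial: (δQ/Q)² = Σ (nᵢ · δxᵢ/xᵢ)².
  (1·δV/V)² = (1×0.0530)² = 0.00281;  (-1·δt/t)² = (-1×0.0250)² = 0.000625
δQ/Q = √(0.00343) = 0.0586
Q = 0.0854 L/s, so δQ = 0.0586 × 0.0854 = 0.00500 L/s.

0.0854 ± 0.00500 L/s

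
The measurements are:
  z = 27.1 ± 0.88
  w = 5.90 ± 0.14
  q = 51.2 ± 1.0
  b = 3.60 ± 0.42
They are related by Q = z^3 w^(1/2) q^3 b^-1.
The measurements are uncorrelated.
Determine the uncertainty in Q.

2.94e+08

Q is a product of powers, so relative uncertainties combine in quadrature:
  (3·δz/z)² = (3×0.0325)² = 0.00949;  (½·δw/w)² = (0.5×0.0237)² = 0.000141;  (3·δq/q)² = (3×0.0195)² = 0.00343;  (-1·δb/b)² = (-1×0.117)² = 0.0136
δQ/Q = √(0.0267) = 0.163
Q = 1.8e+09, so δQ = 0.163 × 1.8e+09 = 2.94e+08.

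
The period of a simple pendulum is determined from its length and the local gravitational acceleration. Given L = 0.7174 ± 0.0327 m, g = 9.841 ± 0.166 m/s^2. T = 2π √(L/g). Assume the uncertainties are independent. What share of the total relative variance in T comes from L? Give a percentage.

88.0%

(δT/T)² = (½·δL/L)² + (−½·δg/g)²
  L term: (0.5×0.0456)² = 0.000519
  g term: (-0.5×0.0169)² = 7.11e-05
Total = 0.000591. Share from L = 0.000519/0.000591 = 0.880.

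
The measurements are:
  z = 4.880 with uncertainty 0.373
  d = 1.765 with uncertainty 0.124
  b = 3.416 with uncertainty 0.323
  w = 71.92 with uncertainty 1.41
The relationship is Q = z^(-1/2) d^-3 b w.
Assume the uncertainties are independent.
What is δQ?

Since Q is a product/quotient, work with relative uncertainties:
  (−½·δz/z)² = (-0.5×0.0764)² = 0.00146;  (-3·δd/d)² = (-3×0.0703)² = 0.0444;  (1·δb/b)² = (1×0.0946)² = 0.00894;  (1·δw/w)² = (1×0.0196)² = 0.000384
δQ/Q = √(0.0552) = 0.235
Q = 20.23, so δQ = 0.235 × 20.23 = 4.75.

4.75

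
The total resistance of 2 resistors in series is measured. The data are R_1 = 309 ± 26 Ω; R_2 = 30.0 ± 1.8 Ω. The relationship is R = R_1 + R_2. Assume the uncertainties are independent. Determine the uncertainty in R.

26.1 Ω

For a sum/difference, combine absolute errors in quadrature:
  (δR_1)² = 676;  (δR_2)² = 3.24
δR = √(679) = 26.1 Ω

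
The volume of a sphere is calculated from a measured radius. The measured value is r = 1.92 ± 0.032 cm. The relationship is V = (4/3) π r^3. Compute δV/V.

V ∝ r^3, so δV/V = |3| · δr/r = 3 × 0.0167 = 0.0500.

0.0500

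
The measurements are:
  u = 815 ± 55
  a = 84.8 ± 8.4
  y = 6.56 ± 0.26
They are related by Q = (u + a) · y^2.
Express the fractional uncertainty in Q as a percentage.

10.1%

Let w = u + a = 900. δw = √(δu² + δa²) = √(3020 + 70.6) = 55.6, so δw/w = 0.0618.
Q is then a monomial in w, y:
δQ/Q = √((δw/w)² + (2·δy/y)²) = √(0.00382 + 0.00628) = 0.101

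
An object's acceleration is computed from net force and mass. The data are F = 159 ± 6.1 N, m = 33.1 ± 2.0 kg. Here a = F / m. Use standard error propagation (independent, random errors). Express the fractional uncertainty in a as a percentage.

Since a is a product/quotient, work with relative uncertainties:
  (1·δF/F)² = (1×0.0384)² = 0.00147;  (-1·δm/m)² = (-1×0.0604)² = 0.00365
δa/a = √(0.00512) = 0.0716

7.16%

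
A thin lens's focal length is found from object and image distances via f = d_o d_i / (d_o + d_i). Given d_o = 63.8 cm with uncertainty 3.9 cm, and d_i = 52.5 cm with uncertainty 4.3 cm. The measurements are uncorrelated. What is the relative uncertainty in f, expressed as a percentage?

5.27%

∂f/∂d_o = (d_i/(d_o+d_i))² = 0.204;  ∂f/∂d_i = (d_o/(d_o+d_i))² = 0.301
δf = √((∂f/∂d_o · δd_o)² + (∂f/∂d_i · δd_i)²) = √(0.632 + 1.67) = 1.52 cm
f = 28.8 cm, so δf/f = 1.52/28.8 = 0.0527.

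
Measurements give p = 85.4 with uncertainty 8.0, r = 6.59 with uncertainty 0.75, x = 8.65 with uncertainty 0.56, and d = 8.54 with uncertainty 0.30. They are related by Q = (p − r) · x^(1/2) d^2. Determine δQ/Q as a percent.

Let u = p − r = 78.8. δu = √(δp² + δr²) = √(64.0 + 0.562) = 8.04, so δu/u = 0.102.
Q is then a monomial in u, x, d:
δQ/Q = √((δu/u)² + (½·δx/x)² + (2·δd/d)²) = √(0.0104 + 0.00105 + 0.00494) = 0.128

12.8%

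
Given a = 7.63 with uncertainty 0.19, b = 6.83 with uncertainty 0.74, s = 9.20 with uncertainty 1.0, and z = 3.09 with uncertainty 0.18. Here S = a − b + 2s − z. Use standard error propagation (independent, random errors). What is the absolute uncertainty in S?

2.15

S is a linear combination, so absolute uncertainties add in quadrature:
  (δa)² = 0.0361;  (δb)² = 0.548;  (2·δs)² = 4.00;  (δz)² = 0.0324
δS = √(4.62) = 2.15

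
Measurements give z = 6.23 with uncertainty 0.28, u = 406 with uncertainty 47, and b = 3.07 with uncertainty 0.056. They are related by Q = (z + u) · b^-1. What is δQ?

15.5

Let w = z + u = 412. δw = √(δz² + δu²) = √(0.0784 + 2210) = 47.0, so δw/w = 0.114.
Q is then a monomial in w, b:
δQ/Q = √((δw/w)² + (-1·δb/b)²) = √(0.0130 + 0.000333) = 0.115
Q = 134, so δQ = 0.115 × 134 = 15.5.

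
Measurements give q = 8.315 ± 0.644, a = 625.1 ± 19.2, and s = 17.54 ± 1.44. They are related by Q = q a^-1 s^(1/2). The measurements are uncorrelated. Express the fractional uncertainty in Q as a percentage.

Products/powers → add relative errors in quadrature, weighted by exponent:
  (1·δq/q)² = (1×0.0775)² = 0.00600;  (-1·δa/a)² = (-1×0.0307)² = 0.000943;  (½·δs/s)² = (0.5×0.0821)² = 0.00169
δQ/Q = √(0.00863) = 0.0929

9.29%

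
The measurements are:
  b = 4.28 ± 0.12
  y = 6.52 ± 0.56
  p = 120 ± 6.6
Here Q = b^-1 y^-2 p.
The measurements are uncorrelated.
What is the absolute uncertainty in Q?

For a monomial Q ∝ b^-1, y^-2, p, fractional errors add in quadrature:
  (-1·δb/b)² = (-1×0.0280)² = 0.000786;  (-2·δy/y)² = (-2×0.0859)² = 0.0295;  (1·δp/p)² = (1×0.0550)² = 0.00302
δQ/Q = √(0.0333) = 0.183
Q = 0.660, so δQ = 0.183 × 0.660 = 0.120.

0.120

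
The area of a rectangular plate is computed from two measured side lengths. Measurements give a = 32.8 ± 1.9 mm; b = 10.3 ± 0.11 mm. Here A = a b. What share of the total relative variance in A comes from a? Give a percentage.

96.7%

(δA/A)² = (1·δa/a)² + (1·δb/b)²
  a term: (1×0.0579)² = 0.00336
  b term: (1×0.0107)² = 0.000114
Total = 0.00347. Share from a = 0.00336/0.00347 = 0.967.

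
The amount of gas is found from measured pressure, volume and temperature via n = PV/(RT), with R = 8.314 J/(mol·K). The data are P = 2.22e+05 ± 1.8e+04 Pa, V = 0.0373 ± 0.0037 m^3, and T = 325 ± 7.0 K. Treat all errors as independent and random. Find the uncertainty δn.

0.398 mol

n is a product of powers, so relative uncertainties combine in quadrature:
  (1·δP/P)² = (1×0.0811)² = 0.00657;  (1·δV/V)² = (1×0.0992)² = 0.00984;  (-1·δT/T)² = (-1×0.0215)² = 0.000464
δn/n = √(0.0169) = 0.130
n = 3.06 mol, so δn = 0.130 × 3.06 = 0.398 mol.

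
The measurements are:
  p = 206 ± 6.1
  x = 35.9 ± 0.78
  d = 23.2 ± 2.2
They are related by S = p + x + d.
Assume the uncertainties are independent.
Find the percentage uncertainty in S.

Each term contributes (cᵢ δxᵢ)² to (δS)²:
  (δp)² = 37.2;  (δx)² = 0.608;  (δd)² = 4.84
δS = √(42.7) = 6.53
S = 265, so δS/S = 6.53/265 = 0.0246.

2.46%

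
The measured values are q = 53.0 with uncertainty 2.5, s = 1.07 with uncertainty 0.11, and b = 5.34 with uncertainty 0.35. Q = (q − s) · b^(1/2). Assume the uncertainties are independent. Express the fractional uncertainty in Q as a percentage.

5.83%

Let u = q − s = 51.9. δu = √(δq² + δs²) = √(6.25 + 0.0121) = 2.50, so δu/u = 0.0482.
Q is then a monomial in u, b:
δQ/Q = √((δu/u)² + (½·δb/b)²) = √(0.00232 + 0.00107) = 0.0583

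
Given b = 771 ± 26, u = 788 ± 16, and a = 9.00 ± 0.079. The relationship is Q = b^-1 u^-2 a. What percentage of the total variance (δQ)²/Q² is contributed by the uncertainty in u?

(δQ/Q)² = (-1·δb/b)² + (-2·δu/u)² + (1·δa/a)²
  b term: (-1×0.0337)² = 0.00114
  u term: (-2×0.0203)² = 0.00165
  a term: (1×0.00878)² = 7.7e-05
Total = 0.00286. Share from u = 0.00165/0.00286 = 0.576.

57.6%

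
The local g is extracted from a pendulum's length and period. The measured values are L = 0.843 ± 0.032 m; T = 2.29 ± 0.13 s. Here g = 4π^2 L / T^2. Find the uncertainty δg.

0.760 m/s^2

g is a product of powers, so relative uncertainties combine in quadrature:
  (1·δL/L)² = (1×0.0380)² = 0.00144;  (-2·δT/T)² = (-2×0.0568)² = 0.0129
δg/g = √(0.0143) = 0.120
g = 6.35 m/s^2, so δg = 0.120 × 6.35 = 0.760 m/s^2.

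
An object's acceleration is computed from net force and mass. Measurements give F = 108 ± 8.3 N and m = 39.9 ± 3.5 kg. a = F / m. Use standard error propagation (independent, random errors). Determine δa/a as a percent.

a is a product of powers, so relative uncertainties combine in quadrature:
  (1·δF/F)² = (1×0.0769)² = 0.00591;  (-1·δm/m)² = (-1×0.0877)² = 0.00769
δa/a = √(0.0136) = 0.117

11.7%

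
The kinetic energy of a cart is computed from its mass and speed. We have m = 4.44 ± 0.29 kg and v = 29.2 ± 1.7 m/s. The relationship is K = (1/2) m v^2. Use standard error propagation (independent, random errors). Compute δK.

Relative error in a monomial: (δK/K)² = Σ (nᵢ · δxᵢ/xᵢ)².
  (1·δm/m)² = (1×0.0653)² = 0.00427;  (2·δv/v)² = (2×0.0582)² = 0.0136
δK/K = √(0.0178) = 0.134
K = 1890 J, so δK = 0.134 × 1890 = 253 J.

253 J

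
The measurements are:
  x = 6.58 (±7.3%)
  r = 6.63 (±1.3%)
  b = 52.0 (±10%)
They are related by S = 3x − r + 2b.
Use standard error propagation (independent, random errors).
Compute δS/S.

Absolute uncertainties add in quadrature for a linear combination:
  (3·δx)² = 2.08;  (δr)² = 0.00743;  (2·δb)² = 108
δS = √(110) = 10.5
S = 117, so δS/S = 10.5/117 = 0.0897.

0.0897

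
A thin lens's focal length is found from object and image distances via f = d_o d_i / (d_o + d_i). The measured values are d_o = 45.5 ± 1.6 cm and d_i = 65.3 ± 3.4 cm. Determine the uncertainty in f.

∂f/∂d_o = (d_i/(d_o+d_i))² = 0.347;  ∂f/∂d_i = (d_o/(d_o+d_i))² = 0.169
δf = √((∂f/∂d_o · δd_o)² + (∂f/∂d_i · δd_i)²) = √(0.309 + 0.329) = 0.798 cm

0.798 cm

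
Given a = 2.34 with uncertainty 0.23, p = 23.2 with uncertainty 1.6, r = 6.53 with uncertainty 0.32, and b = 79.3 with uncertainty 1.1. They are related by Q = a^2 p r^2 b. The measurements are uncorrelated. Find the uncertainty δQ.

99100

Products/powers → add relative errors in quadrature, weighted by exponent:
  (2·δa/a)² = (2×0.0983)² = 0.0386;  (1·δp/p)² = (1×0.0690)² = 0.00476;  (2·δr/r)² = (2×0.0490)² = 0.00961;  (1·δb/b)² = (1×0.0139)² = 0.000192
δQ/Q = √(0.0532) = 0.231
Q = 4.3e+05, so δQ = 0.231 × 4.3e+05 = 99100.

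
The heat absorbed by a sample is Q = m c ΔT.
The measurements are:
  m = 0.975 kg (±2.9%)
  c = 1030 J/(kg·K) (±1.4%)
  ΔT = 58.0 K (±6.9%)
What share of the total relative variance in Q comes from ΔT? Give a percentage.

(δQ/Q)² = (1·δm/m)² + (1·δc/c)² + (1·δΔT/ΔT)²
  m term: (1×0.0290)² = 0.000841
  c term: (1×0.0140)² = 0.000196
  ΔT term: (1×0.0690)² = 0.00476
Total = 0.00580. Share from ΔT = 0.00476/0.00580 = 0.821.

82.1%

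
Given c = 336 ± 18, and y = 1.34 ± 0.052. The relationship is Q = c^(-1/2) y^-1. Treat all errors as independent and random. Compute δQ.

Q is a product of powers, so relative uncertainties combine in quadrature:
  (−½·δc/c)² = (-0.5×0.0536)² = 0.000717;  (-1·δy/y)² = (-1×0.0388)² = 0.00151
δQ/Q = √(0.00222) = 0.0472
Q = 0.0407, so δQ = 0.0472 × 0.0407 = 0.00192.

0.00192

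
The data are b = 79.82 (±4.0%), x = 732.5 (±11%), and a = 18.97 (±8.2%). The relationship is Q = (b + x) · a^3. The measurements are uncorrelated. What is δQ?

1.47e+06

Let u = b + x = 812.3. δu = √(δb² + δx²) = √(10.2 + 6490) = 80.6, so δu/u = 0.0993.
Q is then a monomial in u, a:
δQ/Q = √((δu/u)² + (3·δa/a)²) = √(0.00985 + 0.0605) = 0.265
Q = 5.545e+06, so δQ = 0.265 × 5.545e+06 = 1.47e+06.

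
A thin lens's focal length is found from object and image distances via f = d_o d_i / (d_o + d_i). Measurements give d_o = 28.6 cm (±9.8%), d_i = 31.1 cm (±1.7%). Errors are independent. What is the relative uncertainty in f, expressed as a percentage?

∂f/∂d_o = (d_i/(d_o+d_i))² = 0.271;  ∂f/∂d_i = (d_o/(d_o+d_i))² = 0.230
δf = √((∂f/∂d_o · δd_o)² + (∂f/∂d_i · δd_i)²) = √(0.579 + 0.0147) = 0.770 cm
f = 14.9 cm, so δf/f = 0.770/14.9 = 0.0517.

5.17%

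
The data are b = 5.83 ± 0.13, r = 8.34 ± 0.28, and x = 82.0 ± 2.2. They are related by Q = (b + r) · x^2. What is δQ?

Let u = b + r = 14.2. δu = √(δb² + δr²) = √(0.0169 + 0.0784) = 0.309, so δu/u = 0.0218.
Q is then a monomial in u, x:
δQ/Q = √((δu/u)² + (2·δx/x)²) = √(0.000475 + 0.00288) = 0.0579
Q = 95300, so δQ = 0.0579 × 95300 = 5520.

5520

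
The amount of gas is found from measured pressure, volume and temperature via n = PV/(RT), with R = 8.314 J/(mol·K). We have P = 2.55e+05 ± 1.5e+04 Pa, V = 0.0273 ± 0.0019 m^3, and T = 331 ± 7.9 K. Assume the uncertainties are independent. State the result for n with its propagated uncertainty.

2.53 ± 0.238 mol

Each factor contributes (exponent × relative error)² to (δn/n)²:
  (1·δP/P)² = (1×0.0588)² = 0.00346;  (1·δV/V)² = (1×0.0696)² = 0.00484;  (-1·δT/T)² = (-1×0.0239)² = 0.000570
δn/n = √(0.00887) = 0.0942
n = 2.53 mol, so δn = 0.0942 × 2.53 = 0.238 mol.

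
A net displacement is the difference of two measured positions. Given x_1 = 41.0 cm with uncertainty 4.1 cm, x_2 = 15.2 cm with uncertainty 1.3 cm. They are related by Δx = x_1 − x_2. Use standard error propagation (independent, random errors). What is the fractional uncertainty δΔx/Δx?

0.167

Absolute uncertainties add in quadrature for a linear combination:
  (δx_1)² = 16.8;  (δx_2)² = 1.69
δΔx = √(18.5) = 4.30 cm
Δx = 25.8 cm, so δΔx/Δx = 4.30/25.8 = 0.167.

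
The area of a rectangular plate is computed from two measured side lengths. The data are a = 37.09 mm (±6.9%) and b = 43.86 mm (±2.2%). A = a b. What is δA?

118 mm^2

A is a product of powers, so relative uncertainties combine in quadrature:
  (1·δa/a)² = (1×0.0690)² = 0.00476;  (1·δb/b)² = (1×0.0220)² = 0.000484
δA/A = √(0.00525) = 0.0724
A = 1627 mm^2, so δA = 0.0724 × 1627 = 118 mm^2.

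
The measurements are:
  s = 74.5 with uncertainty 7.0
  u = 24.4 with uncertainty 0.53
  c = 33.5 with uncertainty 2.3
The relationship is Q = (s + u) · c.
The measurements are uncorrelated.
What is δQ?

Let w = s + u = 98.9. δw = √(δs² + δu²) = √(49.0 + 0.281) = 7.02, so δw/w = 0.0710.
Q is then a monomial in w, c:
δQ/Q = √((δw/w)² + (1·δc/c)²) = √(0.00504 + 0.00471) = 0.0988
Q = 3310, so δQ = 0.0988 × 3310 = 327.

327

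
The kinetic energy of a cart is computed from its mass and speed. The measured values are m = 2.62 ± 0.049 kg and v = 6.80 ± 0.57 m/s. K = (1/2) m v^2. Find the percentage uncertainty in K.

K is a product of powers, so relative uncertainties combine in quadrature:
  (1·δm/m)² = (1×0.0187)² = 0.000350;  (2·δv/v)² = (2×0.0838)² = 0.0281
δK/K = √(0.0285) = 0.169

16.9%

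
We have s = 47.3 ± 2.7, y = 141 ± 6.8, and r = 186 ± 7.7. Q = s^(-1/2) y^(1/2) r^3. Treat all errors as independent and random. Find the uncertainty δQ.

Since Q is a product/quotient, work with relative uncertainties:
  (−½·δs/s)² = (-0.5×0.0571)² = 0.000815;  (½·δy/y)² = (0.5×0.0482)² = 0.000581;  (3·δr/r)² = (3×0.0414)² = 0.0154
δQ/Q = √(0.0168) = 0.130
Q = 1.11e+07, so δQ = 0.130 × 1.11e+07 = 1.44e+06.

1.44e+06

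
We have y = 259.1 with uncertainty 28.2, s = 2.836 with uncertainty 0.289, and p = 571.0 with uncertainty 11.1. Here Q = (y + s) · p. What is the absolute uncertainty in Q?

Let u = y + s = 261.9. δu = √(δy² + δs²) = √(795 + 0.0835) = 28.2, so δu/u = 0.108.
Q is then a monomial in u, p:
δQ/Q = √((δu/u)² + (1·δp/p)²) = √(0.0116 + 0.000378) = 0.109
Q = 149600, so δQ = 0.109 × 149600 = 16400.

16400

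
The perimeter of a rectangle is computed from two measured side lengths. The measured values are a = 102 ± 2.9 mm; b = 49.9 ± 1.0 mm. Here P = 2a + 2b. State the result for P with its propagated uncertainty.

304 ± 6.14 mm

For a sum/difference, combine absolute errors in quadrature:
  (2·δa)² = 33.6;  (2·δb)² = 4.00
δP = √(37.6) = 6.14 mm
P = 304 mm.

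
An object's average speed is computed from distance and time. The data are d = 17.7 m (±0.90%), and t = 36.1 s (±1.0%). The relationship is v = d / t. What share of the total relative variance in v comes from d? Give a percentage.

(δv/v)² = (1·δd/d)² + (-1·δt/t)²
  d term: (1×0.00900)² = 8.1e-05
  t term: (-1×0.0100)² = 0.000100
Total = 0.000181. Share from d = 8.1e-05/0.000181 = 0.448.

44.8%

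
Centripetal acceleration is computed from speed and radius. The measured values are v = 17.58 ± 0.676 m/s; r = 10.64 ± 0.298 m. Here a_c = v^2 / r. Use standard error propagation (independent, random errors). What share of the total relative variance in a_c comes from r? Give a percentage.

(δa_c/a_c)² = (2·δv/v)² + (-1·δr/r)²
  v term: (2×0.0385)² = 0.00591
  r term: (-1×0.0280)² = 0.000784
Total = 0.00670. Share from r = 0.000784/0.00670 = 0.117.

11.7%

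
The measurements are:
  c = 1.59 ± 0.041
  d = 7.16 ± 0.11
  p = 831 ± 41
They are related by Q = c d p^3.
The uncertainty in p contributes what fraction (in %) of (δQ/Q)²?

(δQ/Q)² = (1·δc/c)² + (1·δd/d)² + (3·δp/p)²
  c term: (1×0.0258)² = 0.000665
  d term: (1×0.0154)² = 0.000236
  p term: (3×0.0493)² = 0.0219
Total = 0.0228. Share from p = 0.0219/0.0228 = 0.961.

96.1%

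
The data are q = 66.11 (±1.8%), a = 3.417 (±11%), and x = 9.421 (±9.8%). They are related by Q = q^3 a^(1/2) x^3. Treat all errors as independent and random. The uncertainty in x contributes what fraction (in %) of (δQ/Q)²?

93.6%

(δQ/Q)² = (3·δq/q)² + (½·δa/a)² + (3·δx/x)²
  q term: (3×0.0180)² = 0.00292
  a term: (0.5×0.110)² = 0.00302
  x term: (3×0.0980)² = 0.0864
Total = 0.0924. Share from x = 0.0864/0.0924 = 0.936.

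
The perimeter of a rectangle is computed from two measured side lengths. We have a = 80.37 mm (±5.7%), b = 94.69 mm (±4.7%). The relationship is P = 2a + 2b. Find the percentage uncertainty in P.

3.65%

P is a linear combination, so absolute uncertainties add in quadrature:
  (2·δa)² = 83.9;  (2·δb)² = 79.2
δP = √(163) = 12.8 mm
P = 350.1 mm, so δP/P = 12.8/350.1 = 0.0365.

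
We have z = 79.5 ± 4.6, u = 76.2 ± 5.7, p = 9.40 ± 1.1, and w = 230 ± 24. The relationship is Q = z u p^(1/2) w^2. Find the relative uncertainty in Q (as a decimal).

0.236

Each factor contributes (exponent × relative error)² to (δQ/Q)²:
  (1·δz/z)² = (1×0.0579)² = 0.00335;  (1·δu/u)² = (1×0.0748)² = 0.00560;  (½·δp/p)² = (0.5×0.117)² = 0.00342;  (2·δw/w)² = (2×0.104)² = 0.0436
δQ/Q = √(0.0559) = 0.236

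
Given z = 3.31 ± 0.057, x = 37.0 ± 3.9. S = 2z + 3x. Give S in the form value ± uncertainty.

S is a linear combination, so absolute uncertainties add in quadrature:
  (2·δz)² = 0.0130;  (3·δx)² = 137
δS = √(137) = 11.7
S = 118.

118 ± 11.7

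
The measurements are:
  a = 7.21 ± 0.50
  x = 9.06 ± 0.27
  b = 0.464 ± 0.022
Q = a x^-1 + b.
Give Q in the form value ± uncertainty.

1.26 ± 0.0640

Let p = a·x^-1 = 0.796. δp/p = √((1·δa/a)² + (-1·δx/x)²) = √(0.00481 + 0.000888) = 0.0755, so δp = 0.0601.
Q = p + b: δQ = √(δp² + δb²) = √(0.00361 + 0.000484) = 0.0640
Q = 1.26.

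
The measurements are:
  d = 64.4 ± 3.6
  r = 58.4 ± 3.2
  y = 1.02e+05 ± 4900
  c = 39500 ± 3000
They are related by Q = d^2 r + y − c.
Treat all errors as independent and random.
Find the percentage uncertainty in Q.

10.1%

Let p = d^2·r = 2.42e+05. δp/p = √((2·δd/d)² + (1·δr/r)²) = √(0.0125 + 0.00300) = 0.125, so δp = 30200.
Q = p + y − c: δQ = √(δp² + δy² + δc²) = √(9.09e+08 + 2.4e+07 + 9e+06) = 30700
Q = 3.05e+05, so δQ/Q = 30700/3.05e+05 = 0.101.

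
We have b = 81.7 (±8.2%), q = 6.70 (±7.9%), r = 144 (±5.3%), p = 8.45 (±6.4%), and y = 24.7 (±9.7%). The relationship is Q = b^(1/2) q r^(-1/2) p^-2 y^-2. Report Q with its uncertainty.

(1.16 ± 0.290) × 10^-4

Q is a product of powers, so relative uncertainties combine in quadrature:
  (½·δb/b)² = (0.5×0.0820)² = 0.00168;  (1·δq/q)² = (1×0.0790)² = 0.00624;  (−½·δr/r)² = (-0.5×0.0530)² = 0.000702;  (-2·δp/p)² = (-2×0.0640)² = 0.0164;  (-2·δy/y)² = (-2×0.0970)² = 0.0376
δQ/Q = √(0.0626) = 0.250
Q = 0.000116, so δQ = 0.250 × 0.000116 = 2.9e-05.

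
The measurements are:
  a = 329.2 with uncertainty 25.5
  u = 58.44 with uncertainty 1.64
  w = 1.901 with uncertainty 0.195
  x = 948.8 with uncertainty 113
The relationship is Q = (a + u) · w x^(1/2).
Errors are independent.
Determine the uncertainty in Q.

3080

Let h = a + u = 387.6. δh = √(δa² + δu²) = √(650 + 2.69) = 25.6, so δh/h = 0.0659.
Q is then a monomial in h, w, x:
δQ/Q = √((δh/h)² + (1·δw/w)² + (½·δx/x)²) = √(0.00435 + 0.0105 + 0.00355) = 0.136
Q = 22700, so δQ = 0.136 × 22700 = 3080.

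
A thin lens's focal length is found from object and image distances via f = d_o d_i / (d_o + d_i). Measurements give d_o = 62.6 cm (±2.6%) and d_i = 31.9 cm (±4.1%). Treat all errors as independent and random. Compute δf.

∂f/∂d_o = (d_i/(d_o+d_i))² = 0.114;  ∂f/∂d_i = (d_o/(d_o+d_i))² = 0.439
δf = √((∂f/∂d_o · δd_o)² + (∂f/∂d_i · δd_i)²) = √(0.0344 + 0.329) = 0.603 cm

0.603 cm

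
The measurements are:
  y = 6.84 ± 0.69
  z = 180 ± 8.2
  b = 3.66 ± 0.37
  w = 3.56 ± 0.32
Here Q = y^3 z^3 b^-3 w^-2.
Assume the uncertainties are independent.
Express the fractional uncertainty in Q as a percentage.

48.4%

Products/powers → add relative errors in quadrature, weighted by exponent:
  (3·δy/y)² = (3×0.101)² = 0.0916;  (3·δz/z)² = (3×0.0456)² = 0.0187;  (-3·δb/b)² = (-3×0.101)² = 0.0920;  (-2·δw/w)² = (-2×0.0899)² = 0.0323
δQ/Q = √(0.235) = 0.484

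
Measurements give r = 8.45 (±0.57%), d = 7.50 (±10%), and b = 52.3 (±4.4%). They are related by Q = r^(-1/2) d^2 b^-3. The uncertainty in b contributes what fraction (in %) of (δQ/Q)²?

(δQ/Q)² = (−½·δr/r)² + (2·δd/d)² + (-3·δb/b)²
  r term: (-0.5×0.00570)² = 8.12e-06
  d term: (2×0.100)² = 0.0400
  b term: (-3×0.0440)² = 0.0174
Total = 0.0574. Share from b = 0.0174/0.0574 = 0.303.

30.3%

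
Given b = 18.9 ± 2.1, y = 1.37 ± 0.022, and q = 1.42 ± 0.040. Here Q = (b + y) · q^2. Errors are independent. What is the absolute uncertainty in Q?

4.82

Let u = b + y = 20.3. δu = √(δb² + δy²) = √(4.41 + 0.000484) = 2.10, so δu/u = 0.104.
Q is then a monomial in u, q:
δQ/Q = √((δu/u)² + (2·δq/q)²) = √(0.0107 + 0.00317) = 0.118
Q = 40.9, so δQ = 0.118 × 40.9 = 4.82.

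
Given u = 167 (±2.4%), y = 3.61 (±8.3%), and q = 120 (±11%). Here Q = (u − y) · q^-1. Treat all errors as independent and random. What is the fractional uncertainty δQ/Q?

0.113

Let w = u − y = 163. δw = √(δu² + δy²) = √(16.1 + 0.0898) = 4.02, so δw/w = 0.0246.
Q is then a monomial in w, q:
δQ/Q = √((δw/w)² + (-1·δq/q)²) = √(0.000605 + 0.0121) = 0.113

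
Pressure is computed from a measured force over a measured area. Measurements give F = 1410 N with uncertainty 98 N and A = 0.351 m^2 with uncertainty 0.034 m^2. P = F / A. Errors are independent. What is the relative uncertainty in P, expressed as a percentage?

Since P is a product/quotient, work with relative uncertainties:
  (1·δF/F)² = (1×0.0695)² = 0.00483;  (-1·δA/A)² = (-1×0.0969)² = 0.00938
δP/P = √(0.0142) = 0.119

11.9%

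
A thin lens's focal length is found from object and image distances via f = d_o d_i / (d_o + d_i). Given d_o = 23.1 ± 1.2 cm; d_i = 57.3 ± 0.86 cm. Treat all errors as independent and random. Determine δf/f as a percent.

∂f/∂d_o = (d_i/(d_o+d_i))² = 0.508;  ∂f/∂d_i = (d_o/(d_o+d_i))² = 0.0825
δf = √((∂f/∂d_o · δd_o)² + (∂f/∂d_i · δd_i)²) = √(0.371 + 0.00504) = 0.614 cm
f = 16.5 cm, so δf/f = 0.614/16.5 = 0.0373.

3.73%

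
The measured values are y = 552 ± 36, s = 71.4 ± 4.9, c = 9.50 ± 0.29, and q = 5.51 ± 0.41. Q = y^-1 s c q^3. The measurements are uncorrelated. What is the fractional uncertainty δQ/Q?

0.244

Relative error in a monomial: (δQ/Q)² = Σ (nᵢ · δxᵢ/xᵢ)².
  (-1·δy/y)² = (-1×0.0652)² = 0.00425;  (1·δs/s)² = (1×0.0686)² = 0.00471;  (1·δc/c)² = (1×0.0305)² = 0.000932;  (3·δq/q)² = (3×0.0744)² = 0.0498
δQ/Q = √(0.0597) = 0.244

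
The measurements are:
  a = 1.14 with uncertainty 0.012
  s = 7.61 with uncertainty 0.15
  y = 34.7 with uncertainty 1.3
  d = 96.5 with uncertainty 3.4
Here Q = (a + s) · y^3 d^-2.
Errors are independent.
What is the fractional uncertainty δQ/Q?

0.134

Let u = a + s = 8.75. δu = √(δa² + δs²) = √(0.000144 + 0.0225) = 0.150, so δu/u = 0.0172.
Q is then a monomial in u, y, d:
δQ/Q = √((δu/u)² + (3·δy/y)² + (-2·δd/d)²) = √(0.000296 + 0.0126 + 0.00497) = 0.134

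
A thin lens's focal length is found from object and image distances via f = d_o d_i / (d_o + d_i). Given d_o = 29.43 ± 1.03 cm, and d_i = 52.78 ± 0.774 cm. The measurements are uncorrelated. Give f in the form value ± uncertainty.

18.89 ± 0.436 cm

∂f/∂d_o = (d_i/(d_o+d_i))² = 0.412;  ∂f/∂d_i = (d_o/(d_o+d_i))² = 0.128
δf = √((∂f/∂d_o · δd_o)² + (∂f/∂d_i · δd_i)²) = √(0.180 + 0.00984) = 0.436 cm
f = 18.89 cm.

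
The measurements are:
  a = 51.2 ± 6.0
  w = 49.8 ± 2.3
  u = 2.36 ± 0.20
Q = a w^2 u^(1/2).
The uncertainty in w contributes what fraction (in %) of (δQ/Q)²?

(δQ/Q)² = (1·δa/a)² + (2·δw/w)² + (½·δu/u)²
  a term: (1×0.117)² = 0.0137
  w term: (2×0.0462)² = 0.00853
  u term: (0.5×0.0847)² = 0.00180
Total = 0.0241. Share from w = 0.00853/0.0241 = 0.355.

35.5%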